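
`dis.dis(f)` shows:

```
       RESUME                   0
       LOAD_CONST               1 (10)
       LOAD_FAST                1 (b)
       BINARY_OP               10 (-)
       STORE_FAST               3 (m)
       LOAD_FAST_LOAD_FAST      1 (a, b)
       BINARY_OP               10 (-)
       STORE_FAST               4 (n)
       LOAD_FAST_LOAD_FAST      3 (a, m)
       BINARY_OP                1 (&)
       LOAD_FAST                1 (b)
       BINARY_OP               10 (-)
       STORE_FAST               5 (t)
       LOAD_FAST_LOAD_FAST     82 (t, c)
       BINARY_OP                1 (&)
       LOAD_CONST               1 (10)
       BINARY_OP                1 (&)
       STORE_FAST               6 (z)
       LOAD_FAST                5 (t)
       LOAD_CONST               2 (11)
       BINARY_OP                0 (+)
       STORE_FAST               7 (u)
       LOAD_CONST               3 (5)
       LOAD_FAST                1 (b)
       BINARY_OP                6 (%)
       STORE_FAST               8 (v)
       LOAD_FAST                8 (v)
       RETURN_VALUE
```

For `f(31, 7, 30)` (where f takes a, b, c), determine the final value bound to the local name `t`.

-4

LOAD_CONST → push 10. Stack: [10]
LOAD_FAST b → push 7. Stack: [10, 7]
BINARY_OP - → 10 - 7 = 3. Stack: [3]
STORE_FAST m → m=3. Stack: []
LOAD_FAST_LOAD_FAST a,b → push 31,7. Stack: [31, 7]
BINARY_OP - → 31 - 7 = 24. Stack: [24]
STORE_FAST n → n=24. Stack: []
LOAD_FAST_LOAD_FAST a,m → push 31,3. Stack: [31, 3]
BINARY_OP & → 31 & 3 = 3. Stack: [3]
LOAD_FAST b → push 7. Stack: [3, 7]
BINARY_OP - → 3 - 7 = -4. Stack: [-4]
STORE_FAST t → t=-4. Stack: []
LOAD_FAST_LOAD_FAST t,c → push -4,30. Stack: [-4, 30]
BINARY_OP & → -4 & 30 = 28. Stack: [28]
LOAD_CONST → push 10. Stack: [28, 10]
BINARY_OP & → 28 & 10 = 8. Stack: [8]
STORE_FAST z → z=8. Stack: []
LOAD_FAST t → push -4. Stack: [-4]
LOAD_CONST → push 11. Stack: [-4, 11]
BINARY_OP + → -4 + 11 = 7. Stack: [7]
STORE_FAST u → u=7. Stack: []
LOAD_CONST → push 5. Stack: [5]
LOAD_FAST b → push 7. Stack: [5, 7]
BINARY_OP % → 5 % 7 = 5. Stack: [5]
STORE_FAST v → v=5. Stack: []
LOAD_FAST v → push 5. Stack: [5]
RETURN_VALUE → return 5.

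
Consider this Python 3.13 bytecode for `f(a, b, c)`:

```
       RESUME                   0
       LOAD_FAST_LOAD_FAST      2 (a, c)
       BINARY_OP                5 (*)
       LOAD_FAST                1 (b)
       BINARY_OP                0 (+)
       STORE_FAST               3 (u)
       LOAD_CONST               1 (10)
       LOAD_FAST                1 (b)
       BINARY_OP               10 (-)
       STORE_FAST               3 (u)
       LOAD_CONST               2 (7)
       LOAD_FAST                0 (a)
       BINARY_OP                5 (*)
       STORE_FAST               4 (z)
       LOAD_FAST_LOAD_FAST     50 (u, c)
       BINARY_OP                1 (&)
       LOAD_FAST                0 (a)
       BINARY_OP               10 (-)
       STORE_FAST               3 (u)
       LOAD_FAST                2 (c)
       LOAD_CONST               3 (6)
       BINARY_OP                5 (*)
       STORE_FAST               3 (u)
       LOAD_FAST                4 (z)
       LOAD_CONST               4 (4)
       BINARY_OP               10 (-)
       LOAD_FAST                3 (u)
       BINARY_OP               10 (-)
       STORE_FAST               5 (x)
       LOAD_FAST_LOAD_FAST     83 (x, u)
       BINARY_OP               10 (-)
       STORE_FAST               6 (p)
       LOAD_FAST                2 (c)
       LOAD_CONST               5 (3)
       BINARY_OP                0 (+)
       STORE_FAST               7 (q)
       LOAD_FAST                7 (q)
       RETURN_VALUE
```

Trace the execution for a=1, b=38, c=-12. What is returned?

LOAD_FAST_LOAD_FAST a,c → push 1,-12. Stack: [1, -12]
BINARY_OP * → 1 * -12 = -12. Stack: [-12]
LOAD_FAST b → push 38. Stack: [-12, 38]
BINARY_OP + → -12 + 38 = 26. Stack: [26]
STORE_FAST u → u=26. Stack: []
LOAD_CONST → push 10. Stack: [10]
LOAD_FAST b → push 38. Stack: [10, 38]
BINARY_OP - → 10 - 38 = -28. Stack: [-28]
STORE_FAST u → u=-28. Stack: []
LOAD_CONST → push 7. Stack: [7]
LOAD_FAST a → push 1. Stack: [7, 1]
BINARY_OP * → 7 * 1 = 7. Stack: [7]
STORE_FAST z → z=7. Stack: []
LOAD_FAST_LOAD_FAST u,c → push -28,-12. Stack: [-28, -12]
BINARY_OP & → -28 & -12 = -28. Stack: [-28]
LOAD_FAST a → push 1. Stack: [-28, 1]
BINARY_OP - → -28 - 1 = -29. Stack: [-29]
STORE_FAST u → u=-29. Stack: []
LOAD_FAST c → push -12. Stack: [-12]
LOAD_CONST → push 6. Stack: [-12, 6]
BINARY_OP * → -12 * 6 = -72. Stack: [-72]
STORE_FAST u → u=-72. Stack: []
LOAD_FAST z → push 7. Stack: [7]
LOAD_CONST → push 4. Stack: [7, 4]
BINARY_OP - → 7 - 4 = 3. Stack: [3]
LOAD_FAST u → push -72. Stack: [3, -72]
BINARY_OP - → 3 - -72 = 75. Stack: [75]
STORE_FAST x → x=75. Stack: []
LOAD_FAST_LOAD_FAST x,u → push 75,-72. Stack: [75, -72]
BINARY_OP - → 75 - -72 = 147. Stack: [147]
STORE_FAST p → p=147. Stack: []
LOAD_FAST c → push -12. Stack: [-12]
LOAD_CONST → push 3. Stack: [-12, 3]
BINARY_OP + → -12 + 3 = -9. Stack: [-9]
STORE_FAST q → q=-9. Stack: []
LOAD_FAST q → push -9. Stack: [-9]
RETURN_VALUE → return -9.

-9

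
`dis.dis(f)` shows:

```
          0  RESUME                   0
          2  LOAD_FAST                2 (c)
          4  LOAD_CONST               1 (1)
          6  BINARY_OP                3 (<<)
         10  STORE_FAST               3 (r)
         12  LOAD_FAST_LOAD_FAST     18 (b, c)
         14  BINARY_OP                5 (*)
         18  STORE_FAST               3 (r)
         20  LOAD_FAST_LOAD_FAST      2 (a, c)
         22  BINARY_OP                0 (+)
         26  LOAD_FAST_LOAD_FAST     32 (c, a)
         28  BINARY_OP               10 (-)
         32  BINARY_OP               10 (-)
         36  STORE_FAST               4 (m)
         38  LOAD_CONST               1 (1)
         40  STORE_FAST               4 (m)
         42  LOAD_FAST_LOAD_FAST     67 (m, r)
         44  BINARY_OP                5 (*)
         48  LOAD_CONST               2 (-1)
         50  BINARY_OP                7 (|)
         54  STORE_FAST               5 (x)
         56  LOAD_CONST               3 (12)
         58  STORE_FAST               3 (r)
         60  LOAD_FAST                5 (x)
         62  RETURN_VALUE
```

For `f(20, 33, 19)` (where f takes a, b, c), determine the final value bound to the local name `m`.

LOAD_FAST c → push 19. Stack: [19]
LOAD_CONST → push 1. Stack: [19, 1]
BINARY_OP << → 19 << 1 = 38. Stack: [38]
STORE_FAST r → r=38. Stack: []
LOAD_FAST_LOAD_FAST b,c → push 33,19. Stack: [33, 19]
BINARY_OP * → 33 * 19 = 627. Stack: [627]
STORE_FAST r → r=627. Stack: []
LOAD_FAST_LOAD_FAST a,c → push 20,19. Stack: [20, 19]
BINARY_OP + → 20 + 19 = 39. Stack: [39]
LOAD_FAST_LOAD_FAST c,a → push 19,20. Stack: [39, 19, 20]
BINARY_OP - → 19 - 20 = -1. Stack: [39, -1]
BINARY_OP - → 39 - -1 = 40. Stack: [40]
STORE_FAST m → m=40. Stack: []
LOAD_CONST → push 1. Stack: [1]
STORE_FAST m → m=1. Stack: []
LOAD_FAST_LOAD_FAST m,r → push 1,627. Stack: [1, 627]
BINARY_OP * → 1 * 627 = 627. Stack: [627]
LOAD_CONST → push -1. Stack: [627, -1]
BINARY_OP | → 627 | -1 = -1. Stack: [-1]
STORE_FAST x → x=-1. Stack: []
LOAD_CONST → push 12. Stack: [12]
STORE_FAST r → r=12. Stack: []
LOAD_FAST x → push -1. Stack: [-1]
RETURN_VALUE → return -1.

1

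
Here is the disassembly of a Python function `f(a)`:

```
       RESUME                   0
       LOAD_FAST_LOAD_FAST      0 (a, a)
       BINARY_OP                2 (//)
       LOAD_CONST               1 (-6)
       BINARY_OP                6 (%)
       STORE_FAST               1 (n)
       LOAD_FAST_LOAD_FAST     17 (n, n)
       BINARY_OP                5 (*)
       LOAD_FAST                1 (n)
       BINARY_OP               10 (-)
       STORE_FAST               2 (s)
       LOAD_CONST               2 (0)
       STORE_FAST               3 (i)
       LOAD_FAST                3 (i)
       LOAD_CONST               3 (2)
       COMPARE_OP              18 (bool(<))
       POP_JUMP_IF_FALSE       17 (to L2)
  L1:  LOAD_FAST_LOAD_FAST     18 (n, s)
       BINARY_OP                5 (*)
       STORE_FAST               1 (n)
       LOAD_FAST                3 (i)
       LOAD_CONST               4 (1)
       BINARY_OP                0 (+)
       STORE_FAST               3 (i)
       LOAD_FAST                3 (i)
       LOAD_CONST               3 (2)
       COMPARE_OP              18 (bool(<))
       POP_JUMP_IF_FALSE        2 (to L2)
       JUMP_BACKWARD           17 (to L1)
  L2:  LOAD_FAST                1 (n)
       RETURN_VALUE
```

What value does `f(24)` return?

-4500

LOAD_FAST_LOAD_FAST a,a → push 24,24. Stack: [24, 24]
BINARY_OP // → 24 // 24 = 1. Stack: [1]
LOAD_CONST → push -6. Stack: [1, -6]
BINARY_OP % → 1 % -6 = -5. Stack: [-5]
STORE_FAST n → n=-5. Stack: []
LOAD_FAST_LOAD_FAST n,n → push -5,-5. Stack: [-5, -5]
BINARY_OP * → -5 * -5 = 25. Stack: [25]
LOAD_FAST n → push -5. Stack: [25, -5]
BINARY_OP - → 25 - -5 = 30. Stack: [30]
STORE_FAST s → s=30. Stack: []
LOAD_CONST → push 0. Stack: [0]
STORE_FAST i → i=0. Stack: []
LOAD_FAST i → push 0. Stack: [0]
LOAD_CONST → push 2. Stack: [0, 2]
COMPARE_OP bool(<) → 0 vs 2 = True. Stack: [True]
POP_JUMP_IF_FALSE → pop True; no jump. Stack: []
LOAD_FAST_LOAD_FAST n,s → push -5,30. Stack: [-5, 30]
BINARY_OP * → -5 * 30 = -150. Stack: [-150]
STORE_FAST n → n=-150. Stack: []
LOAD_FAST i → push 0. Stack: [0]
LOAD_CONST → push 1. Stack: [0, 1]
BINARY_OP + → 0 + 1 = 1. Stack: [1]
STORE_FAST i → i=1. Stack: []
LOAD_FAST i → push 1. Stack: [1]
LOAD_CONST → push 2. Stack: [1, 2]
COMPARE_OP bool(<) → 1 vs 2 = True. Stack: [True]
POP_JUMP_IF_FALSE → pop True; no jump. Stack: []
LOAD_FAST_LOAD_FAST n,s → push -150,30. Stack: [-150, 30]
BINARY_OP * → -150 * 30 = -4500. Stack: [-4500]
STORE_FAST n → n=-4500. Stack: []
LOAD_FAST i → push 1. Stack: [1]
LOAD_CONST → push 1. Stack: [1, 1]
BINARY_OP + → 1 + 1 = 2. Stack: [2]
STORE_FAST i → i=2. Stack: []
LOAD_FAST i → push 2. Stack: [2]
LOAD_CONST → push 2. Stack: [2, 2]
COMPARE_OP bool(<) → 2 vs 2 = False. Stack: [False]
POP_JUMP_IF_FALSE → pop False; jump. Stack: []
LOAD_FAST n → push -4500. Stack: [-4500]
RETURN_VALUE → return -4500.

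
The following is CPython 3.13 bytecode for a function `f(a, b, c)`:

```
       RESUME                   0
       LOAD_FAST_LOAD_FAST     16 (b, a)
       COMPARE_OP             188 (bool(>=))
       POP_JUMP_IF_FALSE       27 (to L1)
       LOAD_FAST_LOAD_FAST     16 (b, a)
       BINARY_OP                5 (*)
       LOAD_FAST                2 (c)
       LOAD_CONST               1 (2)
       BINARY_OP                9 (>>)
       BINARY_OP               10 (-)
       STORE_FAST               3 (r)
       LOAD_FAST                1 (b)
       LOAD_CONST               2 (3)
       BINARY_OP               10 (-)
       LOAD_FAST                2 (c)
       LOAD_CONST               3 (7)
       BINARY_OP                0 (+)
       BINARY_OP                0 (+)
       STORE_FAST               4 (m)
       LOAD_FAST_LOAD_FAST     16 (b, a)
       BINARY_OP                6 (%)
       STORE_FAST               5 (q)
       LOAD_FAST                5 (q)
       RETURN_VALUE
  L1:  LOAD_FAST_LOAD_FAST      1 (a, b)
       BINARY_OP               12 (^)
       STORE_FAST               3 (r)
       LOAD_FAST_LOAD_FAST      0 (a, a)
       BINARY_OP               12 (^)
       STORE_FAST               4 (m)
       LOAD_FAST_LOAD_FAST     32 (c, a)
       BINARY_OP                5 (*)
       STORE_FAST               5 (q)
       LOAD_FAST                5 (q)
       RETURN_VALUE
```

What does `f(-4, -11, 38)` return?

LOAD_FAST_LOAD_FAST b,a → push -11,-4. Stack: [-11, -4]
COMPARE_OP bool(>=) → -11 vs -4 = False. Stack: [False]
POP_JUMP_IF_FALSE → pop False; jump. Stack: []
LOAD_FAST_LOAD_FAST a,b → push -4,-11. Stack: [-4, -11]
BINARY_OP ^ → -4 ^ -11 = 9. Stack: [9]
STORE_FAST r → r=9. Stack: []
LOAD_FAST_LOAD_FAST a,a → push -4,-4. Stack: [-4, -4]
BINARY_OP ^ → -4 ^ -4 = 0. Stack: [0]
STORE_FAST m → m=0. Stack: []
LOAD_FAST_LOAD_FAST c,a → push 38,-4. Stack: [38, -4]
BINARY_OP * → 38 * -4 = -152. Stack: [-152]
STORE_FAST q → q=-152. Stack: []
LOAD_FAST q → push -152. Stack: [-152]
RETURN_VALUE → return -152.

-152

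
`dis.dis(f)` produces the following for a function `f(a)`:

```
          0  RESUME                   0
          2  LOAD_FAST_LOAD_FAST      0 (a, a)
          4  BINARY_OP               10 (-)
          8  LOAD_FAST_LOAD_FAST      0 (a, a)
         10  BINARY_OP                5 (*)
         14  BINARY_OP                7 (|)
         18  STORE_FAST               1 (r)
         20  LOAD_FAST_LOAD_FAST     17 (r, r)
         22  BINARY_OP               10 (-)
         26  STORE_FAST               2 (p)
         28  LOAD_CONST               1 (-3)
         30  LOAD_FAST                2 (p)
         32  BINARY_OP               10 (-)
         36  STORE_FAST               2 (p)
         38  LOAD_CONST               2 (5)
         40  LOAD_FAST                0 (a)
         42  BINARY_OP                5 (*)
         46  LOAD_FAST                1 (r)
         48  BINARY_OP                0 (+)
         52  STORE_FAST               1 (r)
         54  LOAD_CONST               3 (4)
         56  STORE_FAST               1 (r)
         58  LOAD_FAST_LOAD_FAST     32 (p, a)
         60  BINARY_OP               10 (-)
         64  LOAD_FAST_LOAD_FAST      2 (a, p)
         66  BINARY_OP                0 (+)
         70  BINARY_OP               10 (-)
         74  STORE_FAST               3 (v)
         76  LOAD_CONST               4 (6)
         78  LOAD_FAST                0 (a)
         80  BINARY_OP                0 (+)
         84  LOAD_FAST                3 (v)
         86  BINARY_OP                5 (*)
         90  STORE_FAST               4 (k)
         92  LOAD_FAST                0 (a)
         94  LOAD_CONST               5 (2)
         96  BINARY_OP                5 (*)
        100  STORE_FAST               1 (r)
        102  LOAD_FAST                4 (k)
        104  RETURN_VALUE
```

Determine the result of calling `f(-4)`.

16

LOAD_FAST_LOAD_FAST a,a → push -4,-4. Stack: [-4, -4]
BINARY_OP - → -4 - -4 = 0. Stack: [0]
LOAD_FAST_LOAD_FAST a,a → push -4,-4. Stack: [0, -4, -4]
BINARY_OP * → -4 * -4 = 16. Stack: [0, 16]
BINARY_OP | → 0 | 16 = 16. Stack: [16]
STORE_FAST r → r=16. Stack: []
LOAD_FAST_LOAD_FAST r,r → push 16,16. Stack: [16, 16]
BINARY_OP - → 16 - 16 = 0. Stack: [0]
STORE_FAST p → p=0. Stack: []
LOAD_CONST → push -3. Stack: [-3]
LOAD_FAST p → push 0. Stack: [-3, 0]
BINARY_OP - → -3 - 0 = -3. Stack: [-3]
STORE_FAST p → p=-3. Stack: []
LOAD_CONST → push 5. Stack: [5]
LOAD_FAST a → push -4. Stack: [5, -4]
BINARY_OP * → 5 * -4 = -20. Stack: [-20]
LOAD_FAST r → push 16. Stack: [-20, 16]
BINARY_OP + → -20 + 16 = -4. Stack: [-4]
STORE_FAST r → r=-4. Stack: []
LOAD_CONST → push 4. Stack: [4]
STORE_FAST r → r=4. Stack: []
LOAD_FAST_LOAD_FAST p,a → push -3,-4. Stack: [-3, -4]
BINARY_OP - → -3 - -4 = 1. Stack: [1]
LOAD_FAST_LOAD_FAST a,p → push -4,-3. Stack: [1, -4, -3]
BINARY_OP + → -4 + -3 = -7. Stack: [1, -7]
BINARY_OP - → 1 - -7 = 8. Stack: [8]
STORE_FAST v → v=8. Stack: []
LOAD_CONST → push 6. Stack: [6]
LOAD_FAST a → push -4. Stack: [6, -4]
BINARY_OP + → 6 + -4 = 2. Stack: [2]
LOAD_FAST v → push 8. Stack: [2, 8]
BINARY_OP * → 2 * 8 = 16. Stack: [16]
STORE_FAST k → k=16. Stack: []
LOAD_FAST a → push -4. Stack: [-4]
LOAD_CONST → push 2. Stack: [-4, 2]
BINARY_OP * → -4 * 2 = -8. Stack: [-8]
STORE_FAST r → r=-8. Stack: []
LOAD_FAST k → push 16. Stack: [16]
RETURN_VALUE → return 16.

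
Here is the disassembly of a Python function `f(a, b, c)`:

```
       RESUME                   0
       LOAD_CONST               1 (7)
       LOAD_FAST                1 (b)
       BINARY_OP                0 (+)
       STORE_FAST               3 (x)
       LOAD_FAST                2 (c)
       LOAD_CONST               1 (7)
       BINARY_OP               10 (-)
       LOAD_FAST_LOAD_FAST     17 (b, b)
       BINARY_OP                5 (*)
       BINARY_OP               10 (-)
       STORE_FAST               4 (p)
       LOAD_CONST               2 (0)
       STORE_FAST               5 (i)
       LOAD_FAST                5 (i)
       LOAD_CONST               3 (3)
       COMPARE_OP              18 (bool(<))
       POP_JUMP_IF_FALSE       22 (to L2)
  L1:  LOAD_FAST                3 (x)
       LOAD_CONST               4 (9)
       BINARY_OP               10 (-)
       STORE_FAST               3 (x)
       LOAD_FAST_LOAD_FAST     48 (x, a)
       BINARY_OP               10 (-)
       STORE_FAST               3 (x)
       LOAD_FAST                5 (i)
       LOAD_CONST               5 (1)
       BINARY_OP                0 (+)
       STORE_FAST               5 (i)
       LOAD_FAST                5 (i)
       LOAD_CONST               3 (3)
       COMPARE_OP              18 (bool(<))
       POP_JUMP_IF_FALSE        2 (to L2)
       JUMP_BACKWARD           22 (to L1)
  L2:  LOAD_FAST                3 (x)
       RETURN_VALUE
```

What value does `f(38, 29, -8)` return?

LOAD_CONST → push 7. Stack: [7]
LOAD_FAST b → push 29. Stack: [7, 29]
BINARY_OP + → 7 + 29 = 36. Stack: [36]
STORE_FAST x → x=36. Stack: []
LOAD_FAST c → push -8. Stack: [-8]
LOAD_CONST → push 7. Stack: [-8, 7]
BINARY_OP - → -8 - 7 = -15. Stack: [-15]
LOAD_FAST_LOAD_FAST b,b → push 29,29. Stack: [-15, 29, 29]
BINARY_OP * → 29 * 29 = 841. Stack: [-15, 841]
BINARY_OP - → -15 - 841 = -856. Stack: [-856]
STORE_FAST p → p=-856. Stack: []
LOAD_CONST → push 0. Stack: [0]
STORE_FAST i → i=0. Stack: []
LOAD_FAST i → push 0. Stack: [0]
LOAD_CONST → push 3. Stack: [0, 3]
COMPARE_OP bool(<) → 0 vs 3 = True. Stack: [True]
POP_JUMP_IF_FALSE → pop True; no jump. Stack: []
LOAD_FAST x → push 36. Stack: [36]
LOAD_CONST → push 9. Stack: [36, 9]
BINARY_OP - → 36 - 9 = 27. Stack: [27]
STORE_FAST x → x=27. Stack: []
LOAD_FAST_LOAD_FAST x,a → push 27,38. Stack: [27, 38]
BINARY_OP - → 27 - 38 = -11. Stack: [-11]
STORE_FAST x → x=-11. Stack: []
LOAD_FAST i → push 0. Stack: [0]
LOAD_CONST → push 1. Stack: [0, 1]
BINARY_OP + → 0 + 1 = 1. Stack: [1]
STORE_FAST i → i=1. Stack: []
LOAD_FAST i → push 1. Stack: [1]
LOAD_CONST → push 3. Stack: [1, 3]
COMPARE_OP bool(<) → 1 vs 3 = True. Stack: [True]
POP_JUMP_IF_FALSE → pop True; no jump. Stack: []
LOAD_FAST x → push -11. Stack: [-11]
LOAD_CONST → push 9. Stack: [-11, 9]
BINARY_OP - → -11 - 9 = -20. Stack: [-20]
STORE_FAST x → x=-20. Stack: []
LOAD_FAST_LOAD_FAST x,a → push -20,38. Stack: [-20, 38]
BINARY_OP - → -20 - 38 = -58. Stack: [-58]
STORE_FAST x → x=-58. Stack: []
LOAD_FAST i → push 1. Stack: [1]
LOAD_CONST → push 1. Stack: [1, 1]
BINARY_OP + → 1 + 1 = 2. Stack: [2]
STORE_FAST i → i=2. Stack: []
LOAD_FAST i → push 2. Stack: [2]
LOAD_CONST → push 3. Stack: [2, 3]
COMPARE_OP bool(<) → 2 vs 3 = True. Stack: [True]
POP_JUMP_IF_FALSE → pop True; no jump. Stack: []
LOAD_FAST x → push -58. Stack: [-58]
LOAD_CONST → push 9. Stack: [-58, 9]
BINARY_OP - → -58 - 9 = -67. Stack: [-67]
STORE_FAST x → x=-67. Stack: []
LOAD_FAST_LOAD_FAST x,a → push -67,38. Stack: [-67, 38]
BINARY_OP - → -67 - 38 = -105. Stack: [-105]
STORE_FAST x → x=-105. Stack: []
LOAD_FAST i → push 2. Stack: [2]
LOAD_CONST → push 1. Stack: [2, 1]
BINARY_OP + → 2 + 1 = 3. Stack: [3]
STORE_FAST i → i=3. Stack: []
LOAD_FAST i → push 3. Stack: [3]
LOAD_CONST → push 3. Stack: [3, 3]
COMPARE_OP bool(<) → 3 vs 3 = False. Stack: [False]
POP_JUMP_IF_FALSE → pop False; jump. Stack: []
LOAD_FAST x → push -105. Stack: [-105]
RETURN_VALUE → return -105.

-105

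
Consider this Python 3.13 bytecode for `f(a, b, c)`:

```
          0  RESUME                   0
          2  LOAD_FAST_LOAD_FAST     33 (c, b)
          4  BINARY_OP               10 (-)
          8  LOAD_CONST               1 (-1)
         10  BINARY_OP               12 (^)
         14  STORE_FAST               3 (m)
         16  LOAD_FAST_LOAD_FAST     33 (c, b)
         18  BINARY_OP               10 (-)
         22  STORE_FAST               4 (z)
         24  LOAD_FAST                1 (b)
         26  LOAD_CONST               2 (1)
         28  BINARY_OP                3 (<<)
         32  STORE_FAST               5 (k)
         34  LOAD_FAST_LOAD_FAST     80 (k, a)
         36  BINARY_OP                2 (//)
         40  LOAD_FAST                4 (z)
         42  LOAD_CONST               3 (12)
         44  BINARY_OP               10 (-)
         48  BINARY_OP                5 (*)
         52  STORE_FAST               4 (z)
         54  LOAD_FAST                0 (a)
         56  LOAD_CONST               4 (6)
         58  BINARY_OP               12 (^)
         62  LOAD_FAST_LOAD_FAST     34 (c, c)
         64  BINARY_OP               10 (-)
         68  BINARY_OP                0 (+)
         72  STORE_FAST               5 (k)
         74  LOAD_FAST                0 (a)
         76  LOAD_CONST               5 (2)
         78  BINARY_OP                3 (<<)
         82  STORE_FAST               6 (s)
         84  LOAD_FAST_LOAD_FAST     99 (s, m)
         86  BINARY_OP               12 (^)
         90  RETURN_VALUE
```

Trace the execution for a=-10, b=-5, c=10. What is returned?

LOAD_FAST_LOAD_FAST c,b → push 10,-5. Stack: [10, -5]
BINARY_OP - → 10 - -5 = 15. Stack: [15]
LOAD_CONST → push -1. Stack: [15, -1]
BINARY_OP ^ → 15 ^ -1 = -16. Stack: [-16]
STORE_FAST m → m=-16. Stack: []
LOAD_FAST_LOAD_FAST c,b → push 10,-5. Stack: [10, -5]
BINARY_OP - → 10 - -5 = 15. Stack: [15]
STORE_FAST z → z=15. Stack: []
LOAD_FAST b → push -5. Stack: [-5]
LOAD_CONST → push 1. Stack: [-5, 1]
BINARY_OP << → -5 << 1 = -10. Stack: [-10]
STORE_FAST k → k=-10. Stack: []
LOAD_FAST_LOAD_FAST k,a → push -10,-10. Stack: [-10, -10]
BINARY_OP // → -10 // -10 = 1. Stack: [1]
LOAD_FAST z → push 15. Stack: [1, 15]
LOAD_CONST → push 12. Stack: [1, 15, 12]
BINARY_OP - → 15 - 12 = 3. Stack: [1, 3]
BINARY_OP * → 1 * 3 = 3. Stack: [3]
STORE_FAST z → z=3. Stack: []
LOAD_FAST a → push -10. Stack: [-10]
LOAD_CONST → push 6. Stack: [-10, 6]
BINARY_OP ^ → -10 ^ 6 = -16. Stack: [-16]
LOAD_FAST_LOAD_FAST c,c → push 10,10. Stack: [-16, 10, 10]
BINARY_OP - → 10 - 10 = 0. Stack: [-16, 0]
BINARY_OP + → -16 + 0 = -16. Stack: [-16]
STORE_FAST k → k=-16. Stack: []
LOAD_FAST a → push -10. Stack: [-10]
LOAD_CONST → push 2. Stack: [-10, 2]
BINARY_OP << → -10 << 2 = -40. Stack: [-40]
STORE_FAST s → s=-40. Stack: []
LOAD_FAST_LOAD_FAST s,m → push -40,-16. Stack: [-40, -16]
BINARY_OP ^ → -40 ^ -16 = 40. Stack: [40]
RETURN_VALUE → return 40.

40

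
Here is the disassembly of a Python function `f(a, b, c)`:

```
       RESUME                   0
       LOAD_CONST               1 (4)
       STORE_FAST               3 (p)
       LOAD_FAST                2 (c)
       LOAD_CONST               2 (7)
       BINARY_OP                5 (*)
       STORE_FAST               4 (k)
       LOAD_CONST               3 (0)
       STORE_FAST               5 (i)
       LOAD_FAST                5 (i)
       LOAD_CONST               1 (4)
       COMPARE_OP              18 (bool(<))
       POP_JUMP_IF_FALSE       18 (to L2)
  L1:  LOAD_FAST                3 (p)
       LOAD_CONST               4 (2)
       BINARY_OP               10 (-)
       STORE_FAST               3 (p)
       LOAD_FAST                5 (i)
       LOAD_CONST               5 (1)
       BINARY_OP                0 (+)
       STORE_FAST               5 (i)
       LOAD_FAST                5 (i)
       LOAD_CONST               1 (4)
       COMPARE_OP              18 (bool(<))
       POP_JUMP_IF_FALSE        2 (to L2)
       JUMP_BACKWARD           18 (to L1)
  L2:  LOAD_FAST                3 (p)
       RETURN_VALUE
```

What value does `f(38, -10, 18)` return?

-4

LOAD_CONST → push 4. Stack: [4]
STORE_FAST p → p=4. Stack: []
LOAD_FAST c → push 18. Stack: [18]
LOAD_CONST → push 7. Stack: [18, 7]
BINARY_OP * → 18 * 7 = 126. Stack: [126]
STORE_FAST k → k=126. Stack: []
LOAD_CONST → push 0. Stack: [0]
STORE_FAST i → i=0. Stack: []
LOAD_FAST i → push 0. Stack: [0]
LOAD_CONST → push 4. Stack: [0, 4]
COMPARE_OP bool(<) → 0 vs 4 = True. Stack: [True]
POP_JUMP_IF_FALSE → pop True; no jump. Stack: []
LOAD_FAST p → push 4. Stack: [4]
LOAD_CONST → push 2. Stack: [4, 2]
BINARY_OP - → 4 - 2 = 2. Stack: [2]
STORE_FAST p → p=2. Stack: []
LOAD_FAST i → push 0. Stack: [0]
LOAD_CONST → push 1. Stack: [0, 1]
BINARY_OP + → 0 + 1 = 1. Stack: [1]
STORE_FAST i → i=1. Stack: []
LOAD_FAST i → push 1. Stack: [1]
LOAD_CONST → push 4. Stack: [1, 4]
COMPARE_OP bool(<) → 1 vs 4 = True. Stack: [True]
POP_JUMP_IF_FALSE → pop True; no jump. Stack: []
LOAD_FAST p → push 2. Stack: [2]
LOAD_CONST → push 2. Stack: [2, 2]
BINARY_OP - → 2 - 2 = 0. Stack: [0]
STORE_FAST p → p=0. Stack: []
LOAD_FAST i → push 1. Stack: [1]
LOAD_CONST → push 1. Stack: [1, 1]
BINARY_OP + → 1 + 1 = 2. Stack: [2]
STORE_FAST i → i=2. Stack: []
LOAD_FAST i → push 2. Stack: [2]
LOAD_CONST → push 4. Stack: [2, 4]
COMPARE_OP bool(<) → 2 vs 4 = True. Stack: [True]
POP_JUMP_IF_FALSE → pop True; no jump. Stack: []
LOAD_FAST p → push 0. Stack: [0]
LOAD_CONST → push 2. Stack: [0, 2]
BINARY_OP - → 0 - 2 = -2. Stack: [-2]
STORE_FAST p → p=-2. Stack: []
LOAD_FAST i → push 2. Stack: [2]
LOAD_CONST → push 1. Stack: [2, 1]
BINARY_OP + → 2 + 1 = 3. Stack: [3]
STORE_FAST i → i=3. Stack: []
LOAD_FAST i → push 3. Stack: [3]
LOAD_CONST → push 4. Stack: [3, 4]
COMPARE_OP bool(<) → 3 vs 4 = True. Stack: [True]
POP_JUMP_IF_FALSE → pop True; no jump. Stack: []
LOAD_FAST p → push -2. Stack: [-2]
LOAD_CONST → push 2. Stack: [-2, 2]
BINARY_OP - → -2 - 2 = -4. Stack: [-4]
STORE_FAST p → p=-4. Stack: []
LOAD_FAST i → push 3. Stack: [3]
LOAD_CONST → push 1. Stack: [3, 1]
BINARY_OP + → 3 + 1 = 4. Stack: [4]
STORE_FAST i → i=4. Stack: []
LOAD_FAST i → push 4. Stack: [4]
LOAD_CONST → push 4. Stack: [4, 4]
COMPARE_OP bool(<) → 4 vs 4 = False. Stack: [False]
POP_JUMP_IF_FALSE → pop False; jump. Stack: []
LOAD_FAST p → push -4. Stack: [-4]
RETURN_VALUE → return -4.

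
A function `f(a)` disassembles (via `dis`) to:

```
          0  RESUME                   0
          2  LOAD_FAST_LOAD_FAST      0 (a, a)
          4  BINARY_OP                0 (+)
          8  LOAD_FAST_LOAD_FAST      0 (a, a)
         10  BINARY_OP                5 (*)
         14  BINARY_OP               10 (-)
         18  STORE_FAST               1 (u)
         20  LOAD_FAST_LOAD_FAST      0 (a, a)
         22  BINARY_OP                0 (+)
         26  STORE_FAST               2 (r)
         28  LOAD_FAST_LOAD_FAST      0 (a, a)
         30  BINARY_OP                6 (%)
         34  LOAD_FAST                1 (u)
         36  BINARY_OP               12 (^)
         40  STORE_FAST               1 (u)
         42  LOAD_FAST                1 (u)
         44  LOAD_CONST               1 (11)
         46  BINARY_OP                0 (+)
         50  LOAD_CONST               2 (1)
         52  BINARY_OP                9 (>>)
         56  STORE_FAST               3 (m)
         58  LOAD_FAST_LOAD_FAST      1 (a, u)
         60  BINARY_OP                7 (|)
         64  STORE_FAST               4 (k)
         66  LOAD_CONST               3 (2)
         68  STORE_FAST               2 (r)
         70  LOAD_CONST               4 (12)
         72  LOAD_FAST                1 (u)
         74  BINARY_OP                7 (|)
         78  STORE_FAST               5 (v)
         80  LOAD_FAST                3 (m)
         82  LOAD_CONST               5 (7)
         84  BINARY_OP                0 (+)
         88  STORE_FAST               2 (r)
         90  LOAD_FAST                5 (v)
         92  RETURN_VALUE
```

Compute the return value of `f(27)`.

-675

LOAD_FAST_LOAD_FAST a,a → push 27,27. Stack: [27, 27]
BINARY_OP + → 27 + 27 = 54. Stack: [54]
LOAD_FAST_LOAD_FAST a,a → push 27,27. Stack: [54, 27, 27]
BINARY_OP * → 27 * 27 = 729. Stack: [54, 729]
BINARY_OP - → 54 - 729 = -675. Stack: [-675]
STORE_FAST u → u=-675. Stack: []
LOAD_FAST_LOAD_FAST a,a → push 27,27. Stack: [27, 27]
BINARY_OP + → 27 + 27 = 54. Stack: [54]
STORE_FAST r → r=54. Stack: []
LOAD_FAST_LOAD_FAST a,a → push 27,27. Stack: [27, 27]
BINARY_OP % → 27 % 27 = 0. Stack: [0]
LOAD_FAST u → push -675. Stack: [0, -675]
BINARY_OP ^ → 0 ^ -675 = -675. Stack: [-675]
STORE_FAST u → u=-675. Stack: []
LOAD_FAST u → push -675. Stack: [-675]
LOAD_CONST → push 11. Stack: [-675, 11]
BINARY_OP + → -675 + 11 = -664. Stack: [-664]
LOAD_CONST → push 1. Stack: [-664, 1]
BINARY_OP >> → -664 >> 1 = -332. Stack: [-332]
STORE_FAST m → m=-332. Stack: []
LOAD_FAST_LOAD_FAST a,u → push 27,-675. Stack: [27, -675]
BINARY_OP | → 27 | -675 = -673. Stack: [-673]
STORE_FAST k → k=-673. Stack: []
LOAD_CONST → push 2. Stack: [2]
STORE_FAST r → r=2. Stack: []
LOAD_CONST → push 12. Stack: [12]
LOAD_FAST u → push -675. Stack: [12, -675]
BINARY_OP | → 12 | -675 = -675. Stack: [-675]
STORE_FAST v → v=-675. Stack: []
LOAD_FAST m → push -332. Stack: [-332]
LOAD_CONST → push 7. Stack: [-332, 7]
BINARY_OP + → -332 + 7 = -325. Stack: [-325]
STORE_FAST r → r=-325. Stack: []
LOAD_FAST v → push -675. Stack: [-675]
RETURN_VALUE → return -675.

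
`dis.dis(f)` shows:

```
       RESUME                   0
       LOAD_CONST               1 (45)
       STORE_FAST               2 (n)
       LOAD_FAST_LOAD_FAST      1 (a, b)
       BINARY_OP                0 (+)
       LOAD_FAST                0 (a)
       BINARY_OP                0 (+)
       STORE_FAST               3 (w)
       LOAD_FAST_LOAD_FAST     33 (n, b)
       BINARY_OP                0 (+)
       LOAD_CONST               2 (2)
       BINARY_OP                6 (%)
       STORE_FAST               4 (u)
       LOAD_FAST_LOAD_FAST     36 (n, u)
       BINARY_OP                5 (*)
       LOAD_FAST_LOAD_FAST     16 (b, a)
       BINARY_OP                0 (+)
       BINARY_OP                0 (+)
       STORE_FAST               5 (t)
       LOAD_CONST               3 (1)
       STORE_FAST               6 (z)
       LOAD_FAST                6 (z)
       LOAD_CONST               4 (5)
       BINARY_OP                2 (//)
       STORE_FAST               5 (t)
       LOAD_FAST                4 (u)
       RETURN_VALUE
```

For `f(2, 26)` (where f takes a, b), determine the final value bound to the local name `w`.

LOAD_CONST → push 45. Stack: [45]
STORE_FAST n → n=45. Stack: []
LOAD_FAST_LOAD_FAST a,b → push 2,26. Stack: [2, 26]
BINARY_OP + → 2 + 26 = 28. Stack: [28]
LOAD_FAST a → push 2. Stack: [28, 2]
BINARY_OP + → 28 + 2 = 30. Stack: [30]
STORE_FAST w → w=30. Stack: []
LOAD_FAST_LOAD_FAST n,b → push 45,26. Stack: [45, 26]
BINARY_OP + → 45 + 26 = 71. Stack: [71]
LOAD_CONST → push 2. Stack: [71, 2]
BINARY_OP % → 71 % 2 = 1. Stack: [1]
STORE_FAST u → u=1. Stack: []
LOAD_FAST_LOAD_FAST n,u → push 45,1. Stack: [45, 1]
BINARY_OP * → 45 * 1 = 45. Stack: [45]
LOAD_FAST_LOAD_FAST b,a → push 26,2. Stack: [45, 26, 2]
BINARY_OP + → 26 + 2 = 28. Stack: [45, 28]
BINARY_OP + → 45 + 28 = 73. Stack: [73]
STORE_FAST t → t=73. Stack: []
LOAD_CONST → push 1. Stack: [1]
STORE_FAST z → z=1. Stack: []
LOAD_FAST z → push 1. Stack: [1]
LOAD_CONST → push 5. Stack: [1, 5]
BINARY_OP // → 1 // 5 = 0. Stack: [0]
STORE_FAST t → t=0. Stack: []
LOAD_FAST u → push 1. Stack: [1]
RETURN_VALUE → return 1.

30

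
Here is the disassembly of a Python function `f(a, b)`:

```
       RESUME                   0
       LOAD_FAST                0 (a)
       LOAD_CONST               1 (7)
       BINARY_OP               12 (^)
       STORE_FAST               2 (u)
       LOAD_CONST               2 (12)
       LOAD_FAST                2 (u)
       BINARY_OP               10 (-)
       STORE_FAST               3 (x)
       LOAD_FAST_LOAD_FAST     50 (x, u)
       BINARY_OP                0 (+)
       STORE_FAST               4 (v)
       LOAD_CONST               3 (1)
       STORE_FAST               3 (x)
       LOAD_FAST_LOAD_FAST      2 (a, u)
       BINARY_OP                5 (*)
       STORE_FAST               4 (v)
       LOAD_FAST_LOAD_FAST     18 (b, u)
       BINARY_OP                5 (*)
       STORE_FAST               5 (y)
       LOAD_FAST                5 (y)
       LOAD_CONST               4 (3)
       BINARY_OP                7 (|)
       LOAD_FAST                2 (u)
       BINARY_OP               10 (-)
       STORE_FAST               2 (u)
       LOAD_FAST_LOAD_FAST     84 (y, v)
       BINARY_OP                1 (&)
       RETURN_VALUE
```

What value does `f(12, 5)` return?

4

LOAD_FAST a → push 12. Stack: [12]
LOAD_CONST → push 7. Stack: [12, 7]
BINARY_OP ^ → 12 ^ 7 = 11. Stack: [11]
STORE_FAST u → u=11. Stack: []
LOAD_CONST → push 12. Stack: [12]
LOAD_FAST u → push 11. Stack: [12, 11]
BINARY_OP - → 12 - 11 = 1. Stack: [1]
STORE_FAST x → x=1. Stack: []
LOAD_FAST_LOAD_FAST x,u → push 1,11. Stack: [1, 11]
BINARY_OP + → 1 + 11 = 12. Stack: [12]
STORE_FAST v → v=12. Stack: []
LOAD_CONST → push 1. Stack: [1]
STORE_FAST x → x=1. Stack: []
LOAD_FAST_LOAD_FAST a,u → push 12,11. Stack: [12, 11]
BINARY_OP * → 12 * 11 = 132. Stack: [132]
STORE_FAST v → v=132. Stack: []
LOAD_FAST_LOAD_FAST b,u → push 5,11. Stack: [5, 11]
BINARY_OP * → 5 * 11 = 55. Stack: [55]
STORE_FAST y → y=55. Stack: []
LOAD_FAST y → push 55. Stack: [55]
LOAD_CONST → push 3. Stack: [55, 3]
BINARY_OP | → 55 | 3 = 55. Stack: [55]
LOAD_FAST u → push 11. Stack: [55, 11]
BINARY_OP - → 55 - 11 = 44. Stack: [44]
STORE_FAST u → u=44. Stack: []
LOAD_FAST_LOAD_FAST y,v → push 55,132. Stack: [55, 132]
BINARY_OP & → 55 & 132 = 4. Stack: [4]
RETURN_VALUE → return 4.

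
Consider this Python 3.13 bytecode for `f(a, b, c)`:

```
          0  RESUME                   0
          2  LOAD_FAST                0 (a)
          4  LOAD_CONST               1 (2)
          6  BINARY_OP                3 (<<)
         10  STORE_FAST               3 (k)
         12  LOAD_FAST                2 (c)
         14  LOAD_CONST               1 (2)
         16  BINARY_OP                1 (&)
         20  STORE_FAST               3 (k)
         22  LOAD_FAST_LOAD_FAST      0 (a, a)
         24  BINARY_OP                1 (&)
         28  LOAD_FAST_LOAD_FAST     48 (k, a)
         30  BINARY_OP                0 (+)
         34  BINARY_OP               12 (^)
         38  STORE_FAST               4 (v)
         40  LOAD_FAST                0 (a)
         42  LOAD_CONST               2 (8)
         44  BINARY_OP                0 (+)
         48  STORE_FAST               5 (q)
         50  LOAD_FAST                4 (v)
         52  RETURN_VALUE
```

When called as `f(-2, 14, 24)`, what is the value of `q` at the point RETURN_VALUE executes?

LOAD_FAST a → push -2. Stack: [-2]
LOAD_CONST → push 2. Stack: [-2, 2]
BINARY_OP << → -2 << 2 = -8. Stack: [-8]
STORE_FAST k → k=-8. Stack: []
LOAD_FAST c → push 24. Stack: [24]
LOAD_CONST → push 2. Stack: [24, 2]
BINARY_OP & → 24 & 2 = 0. Stack: [0]
STORE_FAST k → k=0. Stack: []
LOAD_FAST_LOAD_FAST a,a → push -2,-2. Stack: [-2, -2]
BINARY_OP & → -2 & -2 = -2. Stack: [-2]
LOAD_FAST_LOAD_FAST k,a → push 0,-2. Stack: [-2, 0, -2]
BINARY_OP + → 0 + -2 = -2. Stack: [-2, -2]
BINARY_OP ^ → -2 ^ -2 = 0. Stack: [0]
STORE_FAST v → v=0. Stack: []
LOAD_FAST a → push -2. Stack: [-2]
LOAD_CONST → push 8. Stack: [-2, 8]
BINARY_OP + → -2 + 8 = 6. Stack: [6]
STORE_FAST q → q=6. Stack: []
LOAD_FAST v → push 0. Stack: [0]
RETURN_VALUE → return 0.

6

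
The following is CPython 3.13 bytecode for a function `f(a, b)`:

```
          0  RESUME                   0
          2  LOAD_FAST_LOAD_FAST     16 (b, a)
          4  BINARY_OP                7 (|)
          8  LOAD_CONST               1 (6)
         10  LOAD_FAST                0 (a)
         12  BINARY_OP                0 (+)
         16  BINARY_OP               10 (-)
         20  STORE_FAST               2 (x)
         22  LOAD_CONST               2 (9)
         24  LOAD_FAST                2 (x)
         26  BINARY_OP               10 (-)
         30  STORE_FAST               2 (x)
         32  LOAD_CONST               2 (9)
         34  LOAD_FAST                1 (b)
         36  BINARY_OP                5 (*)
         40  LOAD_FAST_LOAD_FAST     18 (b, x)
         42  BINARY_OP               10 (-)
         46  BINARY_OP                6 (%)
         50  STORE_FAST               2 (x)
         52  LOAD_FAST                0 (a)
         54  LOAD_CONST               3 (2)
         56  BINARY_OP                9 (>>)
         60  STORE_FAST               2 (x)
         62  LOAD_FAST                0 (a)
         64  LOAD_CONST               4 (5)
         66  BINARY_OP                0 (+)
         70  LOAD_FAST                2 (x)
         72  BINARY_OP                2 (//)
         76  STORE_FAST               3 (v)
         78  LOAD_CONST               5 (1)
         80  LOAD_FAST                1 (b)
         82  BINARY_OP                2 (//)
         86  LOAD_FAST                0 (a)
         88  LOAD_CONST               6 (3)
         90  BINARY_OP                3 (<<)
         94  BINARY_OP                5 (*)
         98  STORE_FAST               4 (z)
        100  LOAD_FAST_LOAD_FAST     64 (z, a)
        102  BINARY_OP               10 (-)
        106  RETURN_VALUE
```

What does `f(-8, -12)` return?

72

LOAD_FAST_LOAD_FAST b,a → push -12,-8. Stack: [-12, -8]
BINARY_OP | → -12 | -8 = -4. Stack: [-4]
LOAD_CONST → push 6. Stack: [-4, 6]
LOAD_FAST a → push -8. Stack: [-4, 6, -8]
BINARY_OP + → 6 + -8 = -2. Stack: [-4, -2]
BINARY_OP - → -4 - -2 = -2. Stack: [-2]
STORE_FAST x → x=-2. Stack: []
LOAD_CONST → push 9. Stack: [9]
LOAD_FAST x → push -2. Stack: [9, -2]
BINARY_OP - → 9 - -2 = 11. Stack: [11]
STORE_FAST x → x=11. Stack: []
LOAD_CONST → push 9. Stack: [9]
LOAD_FAST b → push -12. Stack: [9, -12]
BINARY_OP * → 9 * -12 = -108. Stack: [-108]
LOAD_FAST_LOAD_FAST b,x → push -12,11. Stack: [-108, -12, 11]
BINARY_OP - → -12 - 11 = -23. Stack: [-108, -23]
BINARY_OP % → -108 % -23 = -16. Stack: [-16]
STORE_FAST x → x=-16. Stack: []
LOAD_FAST a → push -8. Stack: [-8]
LOAD_CONST → push 2. Stack: [-8, 2]
BINARY_OP >> → -8 >> 2 = -2. Stack: [-2]
STORE_FAST x → x=-2. Stack: []
LOAD_FAST a → push -8. Stack: [-8]
LOAD_CONST → push 5. Stack: [-8, 5]
BINARY_OP + → -8 + 5 = -3. Stack: [-3]
LOAD_FAST x → push -2. Stack: [-3, -2]
BINARY_OP // → -3 // -2 = 1. Stack: [1]
STORE_FAST v → v=1. Stack: []
LOAD_CONST → push 1. Stack: [1]
LOAD_FAST b → push -12. Stack: [1, -12]
BINARY_OP // → 1 // -12 = -1. Stack: [-1]
LOAD_FAST a → push -8. Stack: [-1, -8]
LOAD_CONST → push 3. Stack: [-1, -8, 3]
BINARY_OP << → -8 << 3 = -64. Stack: [-1, -64]
BINARY_OP * → -1 * -64 = 64. Stack: [64]
STORE_FAST z → z=64. Stack: []
LOAD_FAST_LOAD_FAST z,a → push 64,-8. Stack: [64, -8]
BINARY_OP - → 64 - -8 = 72. Stack: [72]
RETURN_VALUE → return 72.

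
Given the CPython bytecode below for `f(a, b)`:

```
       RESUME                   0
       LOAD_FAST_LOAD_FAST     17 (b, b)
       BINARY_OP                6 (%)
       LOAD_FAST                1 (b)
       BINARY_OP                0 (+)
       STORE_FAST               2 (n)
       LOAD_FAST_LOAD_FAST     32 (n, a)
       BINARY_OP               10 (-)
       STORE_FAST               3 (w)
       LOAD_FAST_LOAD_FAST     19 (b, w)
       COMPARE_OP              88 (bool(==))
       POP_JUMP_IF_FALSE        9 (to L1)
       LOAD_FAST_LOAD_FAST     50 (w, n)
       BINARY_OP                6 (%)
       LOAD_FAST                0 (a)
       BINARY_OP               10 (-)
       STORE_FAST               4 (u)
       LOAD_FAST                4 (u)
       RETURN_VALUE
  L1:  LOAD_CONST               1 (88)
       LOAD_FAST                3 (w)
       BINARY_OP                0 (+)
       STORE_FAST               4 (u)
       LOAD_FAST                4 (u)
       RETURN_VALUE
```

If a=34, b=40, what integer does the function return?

94

LOAD_FAST_LOAD_FAST b,b → push 40,40. Stack: [40, 40]
BINARY_OP % → 40 % 40 = 0. Stack: [0]
LOAD_FAST b → push 40. Stack: [0, 40]
BINARY_OP + → 0 + 40 = 40. Stack: [40]
STORE_FAST n → n=40. Stack: []
LOAD_FAST_LOAD_FAST n,a → push 40,34. Stack: [40, 34]
BINARY_OP - → 40 - 34 = 6. Stack: [6]
STORE_FAST w → w=6. Stack: []
LOAD_FAST_LOAD_FAST b,w → push 40,6. Stack: [40, 6]
COMPARE_OP bool(==) → 40 vs 6 = False. Stack: [False]
POP_JUMP_IF_FALSE → pop False; jump. Stack: []
LOAD_CONST → push 88. Stack: [88]
LOAD_FAST w → push 6. Stack: [88, 6]
BINARY_OP + → 88 + 6 = 94. Stack: [94]
STORE_FAST u → u=94. Stack: []
LOAD_FAST u → push 94. Stack: [94]
RETURN_VALUE → return 94.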